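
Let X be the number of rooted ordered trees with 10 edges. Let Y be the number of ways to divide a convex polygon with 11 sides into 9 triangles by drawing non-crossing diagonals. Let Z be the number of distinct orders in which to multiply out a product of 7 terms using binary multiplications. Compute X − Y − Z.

11802

Rooted ordered trees with n edges are counted by C_n; here n = 10. So X = C_10 = 16796.
Triangulations of a convex m-gon are counted by C_{m−2}; with m = 11 this is C_9. So Y = C_9 = 4862.
Bracketing 7 factors into binary products is counted by C_{7−1} = C_6. So Z = C_6 = 132.
X − Y − Z = 16796 − 4862 − 132 = 11802.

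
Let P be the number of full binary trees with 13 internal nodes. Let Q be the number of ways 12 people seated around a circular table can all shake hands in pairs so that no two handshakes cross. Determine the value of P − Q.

742768

The number of full binary trees on 13 internal nodes is the Catalan number C_13. So P = C_13 = 742900.
With 12 = 2·6 people, non-crossing handshake pairings are non-crossing perfect matchings on a circle, counted by C_6. So Q = C_6 = 132.
P − Q = 742900 − 132 = 742768.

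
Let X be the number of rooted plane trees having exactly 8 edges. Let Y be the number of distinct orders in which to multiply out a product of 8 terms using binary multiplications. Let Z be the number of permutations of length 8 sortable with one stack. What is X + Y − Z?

A rooted plane tree with 8 edges has 9 nodes, and the count is C_8. So X = C_8 = 1430.
Ways to associate a product of 8 factors correspond to binary trees on 8 leaves, so the count is C_7. So Y = C_7 = 429.
Stack-sortable permutations are exactly the 231-avoiding ones, counted by C_n; here n = 8. So Z = C_8 = 1430.
X + Y − Z = 1430 + 429 − 1430 = 429.

429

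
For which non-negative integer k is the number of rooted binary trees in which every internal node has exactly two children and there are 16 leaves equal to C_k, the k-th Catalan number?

15

A full binary tree with L leaves has L−1 internal nodes and is counted by C_{L−1}; L = 16 gives C_15.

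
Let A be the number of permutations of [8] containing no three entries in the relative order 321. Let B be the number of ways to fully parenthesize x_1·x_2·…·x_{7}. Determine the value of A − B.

1298

For any fixed pattern of length 3, the pattern-avoiding permutations of [8] number C_8. So A = C_8 = 1430.
Bracketing 7 factors into binary products is counted by C_{7−1} = C_6. So B = C_6 = 132.
A − B = 1430 − 132 = 1298.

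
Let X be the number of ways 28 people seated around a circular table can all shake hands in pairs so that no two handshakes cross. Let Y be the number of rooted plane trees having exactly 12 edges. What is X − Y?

With 28 = 2·14 people, non-crossing handshake pairings are non-crossing perfect matchings on a circle, counted by C_14. So X = C_14 = 2674440.
A rooted plane tree with 12 edges has 13 nodes, and the count is C_12. So Y = C_12 = 208012.
X − Y = 2674440 − 208012 = 2466428.

2466428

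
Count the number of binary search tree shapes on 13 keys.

There are C_n binary search tree shapes on n keys; with n = 13 that is C_13.
C_13 = C(26,13)/14 = 10400600/14 = 742900.

742900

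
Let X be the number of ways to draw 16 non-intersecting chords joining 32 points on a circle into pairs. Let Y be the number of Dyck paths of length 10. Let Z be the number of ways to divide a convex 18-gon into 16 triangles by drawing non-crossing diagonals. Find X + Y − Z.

42

Non-crossing perfect matchings of 2n points on a circle are counted by C_n; with 32 points, n = 16. So X = C_16 = 35357670.
A Dyck path with 5 up-steps and 5 down-steps has semilength 5, so there are C_5 of them. So Y = C_5 = 42.
The number of triangulations of an 18-gon is the Catalan number C_16 (index = sides − 2). So Z = C_16 = 35357670.
X + Y − Z = 35357670 + 42 − 35357670 = 42.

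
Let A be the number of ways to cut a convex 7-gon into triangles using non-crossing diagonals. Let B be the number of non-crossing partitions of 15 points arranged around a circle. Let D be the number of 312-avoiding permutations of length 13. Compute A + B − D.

The number of triangulations of a 7-gon is the Catalan number C_5 (index = sides − 2). So A = C_5 = 42.
Non-crossing partitions of an n-element set are counted by C_n; here n = 15. So B = C_15 = 9694845.
For any fixed pattern of length 3, the pattern-avoiding permutations of [13] number C_13. So D = C_13 = 742900.
A + B − D = 42 + 9694845 − 742900 = 8951987.

8951987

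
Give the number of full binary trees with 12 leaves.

A full binary tree with L leaves has L−1 internal nodes and is counted by C_{L−1}; L = 12 gives C_11.
C_11 = C_10 · 2(2·10+1)/(10+2) = 16796 · 42/12 = 58786.

58786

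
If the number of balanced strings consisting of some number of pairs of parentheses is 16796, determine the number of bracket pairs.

10

Balanced strings of n bracket-pairs are counted by C_n. The Catalan number equal to 16796 is C_10.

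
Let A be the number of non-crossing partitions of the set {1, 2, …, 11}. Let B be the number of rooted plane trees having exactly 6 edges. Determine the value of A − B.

58654

Non-crossing partitions of an n-element set are counted by C_n; here n = 11. So A = C_11 = 58786.
A rooted plane tree with 6 edges has 7 nodes, and the count is C_6. So B = C_6 = 132.
A − B = 58786 − 132 = 58654.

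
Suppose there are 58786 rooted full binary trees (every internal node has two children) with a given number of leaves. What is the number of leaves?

Full binary trees with L leaves are counted by C_{L−1}, and C_11 = 58786.
So the index is 11, and the number of leaves is 11 + 1 = 12.

12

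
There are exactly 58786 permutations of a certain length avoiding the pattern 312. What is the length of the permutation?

Permutations of [n] avoiding a fixed length-3 pattern are counted by C_n, and C_11 = 58786.

11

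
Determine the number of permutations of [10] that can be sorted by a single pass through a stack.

16796

By Knuth's characterisation, the stack-sortable permutations of length 10 are the 231-avoiders, numbering C_10.
C_10 = C(20,10)/11 = 184756/11 = 16796.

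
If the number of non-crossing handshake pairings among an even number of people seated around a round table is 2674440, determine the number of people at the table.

Non-crossing handshake pairings of 2n people are counted by C_n, and C_14 = 2674440.
So n = 14, and there are 2n = 28 people.

28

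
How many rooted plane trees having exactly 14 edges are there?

A rooted plane tree with 14 edges has 15 nodes, and the count is C_14.
C_14 = C(28,14)/15 = 40116600/15 = 2674440.

2674440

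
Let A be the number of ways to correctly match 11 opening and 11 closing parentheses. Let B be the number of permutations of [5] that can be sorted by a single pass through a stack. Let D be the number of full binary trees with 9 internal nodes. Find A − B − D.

A balanced arrangement of 11 bracket pairs is a Dyck word of semilength 11, so the count is C_11. So A = C_11 = 58786.
By Knuth's characterisation, the stack-sortable permutations of length 5 are the 231-avoiders, numbering C_5. So B = C_5 = 42.
Full binary trees with n internal nodes are counted by C_n; here n = 9. So D = C_9 = 4862.
A − B − D = 58786 − 42 − 4862 = 53882.

53882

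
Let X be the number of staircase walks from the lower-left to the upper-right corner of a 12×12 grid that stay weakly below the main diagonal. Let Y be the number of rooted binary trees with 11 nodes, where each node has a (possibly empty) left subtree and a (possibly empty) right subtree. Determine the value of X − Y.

149226

Sub-diagonal monotone paths from (0,0) to (12,12) biject with Dyck paths of semilength 12, giving C_12. So X = C_12 = 208012.
There are C_n binary search tree shapes on n keys; with n = 11 that is C_11. So Y = C_11 = 58786.
X − Y = 208012 − 58786 = 149226.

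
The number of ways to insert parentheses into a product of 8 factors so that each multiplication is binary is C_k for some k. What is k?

7

Bracketing 8 factors into binary products is counted by C_{8−1} = C_7.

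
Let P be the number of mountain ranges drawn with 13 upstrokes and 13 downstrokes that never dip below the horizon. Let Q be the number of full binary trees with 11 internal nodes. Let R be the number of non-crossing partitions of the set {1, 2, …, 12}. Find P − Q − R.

Paths of 13 up- and 13 down-steps that never dip below the axis are Dyck paths; their count is C_13. So P = C_13 = 742900.
The number of full binary trees on 11 internal nodes is the Catalan number C_11. So Q = C_11 = 58786.
Non-crossing partitions of an n-element set are counted by C_n; here n = 12. So R = C_12 = 208012.
P − Q − R = 742900 − 58786 − 208012 = 476102.

476102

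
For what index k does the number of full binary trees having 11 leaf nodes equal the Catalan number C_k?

10

A full binary tree with L leaves has L−1 internal nodes and is counted by C_{L−1}; L = 11 gives C_10.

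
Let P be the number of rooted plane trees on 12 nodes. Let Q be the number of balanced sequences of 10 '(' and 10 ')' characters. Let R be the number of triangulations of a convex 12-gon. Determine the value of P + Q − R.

58786

A rooted plane tree on 12 nodes has 11 edges, and such trees are counted by C_11. So P = C_11 = 58786.
With 10 pairs the number of balanced bracket strings is the Catalan number C_10. So Q = C_10 = 16796.
The number of triangulations of a 12-gon is the Catalan number C_10 (index = sides − 2). So R = C_10 = 16796.
P + Q − R = 58786 + 16796 − 16796 = 58786.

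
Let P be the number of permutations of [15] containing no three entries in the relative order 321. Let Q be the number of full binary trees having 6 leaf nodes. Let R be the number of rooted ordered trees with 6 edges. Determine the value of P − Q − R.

For any fixed pattern of length 3, the pattern-avoiding permutations of [15] number C_15. So P = C_15 = 9694845.
Full binary trees with 6 leaves have 6−1 = 5 internal nodes, so there are C_5 of them. So Q = C_5 = 42.
Rooted ordered trees with n edges are counted by C_n; here n = 6. So R = C_6 = 132.
P − Q − R = 9694845 − 42 − 132 = 9694671.

9694671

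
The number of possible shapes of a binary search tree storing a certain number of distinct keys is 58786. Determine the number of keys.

Binary search tree shapes on n keys are counted by C_n; 58786 = C_11.

11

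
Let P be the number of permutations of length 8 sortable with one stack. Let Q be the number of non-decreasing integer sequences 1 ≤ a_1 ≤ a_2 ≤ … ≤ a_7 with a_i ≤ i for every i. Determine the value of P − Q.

Stack-sortable permutations are exactly the 231-avoiding ones, counted by C_n; here n = 8. So P = C_8 = 1430.
Such sub-staircase sequences of length n are counted by C_n; here n = 7. So Q = C_7 = 429.
P − Q = 1430 − 429 = 1001.

1001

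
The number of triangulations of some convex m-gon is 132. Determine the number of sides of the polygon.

Triangulations of a convex m-gon are counted by C_{m−2}. The Catalan number equal to 132 is C_6.
So m − 2 = 6, giving m = 8 sides.

8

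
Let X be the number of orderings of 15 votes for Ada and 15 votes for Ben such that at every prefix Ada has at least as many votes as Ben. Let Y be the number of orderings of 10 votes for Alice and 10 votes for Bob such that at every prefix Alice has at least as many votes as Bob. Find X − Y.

9678049

Reading a vote for the leader as '(' and for the other as ')' turns such a sequence into a balanced string of 15 pairs, so the count is C_15. So X = C_15 = 9694845.
Ballot sequences with n votes each where one side never trails are Dyck words, counted by C_n; here n = 10. So Y = C_10 = 16796.
X − Y = 9694845 − 16796 = 9678049.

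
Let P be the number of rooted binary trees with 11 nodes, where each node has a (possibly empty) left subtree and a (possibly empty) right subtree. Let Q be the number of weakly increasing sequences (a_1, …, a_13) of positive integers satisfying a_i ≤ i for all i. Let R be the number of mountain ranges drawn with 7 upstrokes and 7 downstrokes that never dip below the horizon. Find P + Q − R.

There are C_n binary search tree shapes on n keys; with n = 11 that is C_11. So P = C_11 = 58786.
Weakly increasing sequences with a_i ≤ i biject with Dyck paths of semilength 13, so there are C_13. So Q = C_13 = 742900.
Paths of 7 up- and 7 down-steps that never dip below the axis are Dyck paths; their count is C_7. So R = C_7 = 429.
P + Q − R = 58786 + 742900 − 429 = 801257.

801257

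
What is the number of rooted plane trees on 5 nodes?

Rooted ordered (plane) trees on m nodes have m−1 edges and are counted by C_{m−1}; m = 5 gives C_4.
C_4 = C(8,4)/5 = 70/5 = 14.

14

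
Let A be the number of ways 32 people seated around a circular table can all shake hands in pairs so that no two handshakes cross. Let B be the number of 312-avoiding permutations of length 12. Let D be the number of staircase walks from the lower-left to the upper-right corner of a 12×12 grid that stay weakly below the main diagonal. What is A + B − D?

35357670

Non-crossing handshake pairings of 2n people are counted by C_n; 32 people gives n = 16. So A = C_16 = 35357670.
For any fixed pattern of length 3, the pattern-avoiding permutations of [12] number C_12. So B = C_12 = 208012.
Sub-diagonal monotone paths from (0,0) to (12,12) biject with Dyck paths of semilength 12, giving C_12. So D = C_12 = 208012.
A + B − D = 35357670 + 208012 − 208012 = 35357670.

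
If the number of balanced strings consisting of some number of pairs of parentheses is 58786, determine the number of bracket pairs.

11

Balanced strings of n bracket-pairs are counted by C_n. Since C_11 = 58786, the index is 11.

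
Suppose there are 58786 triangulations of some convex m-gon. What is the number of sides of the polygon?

Triangulations of a convex m-gon are counted by C_{m−2}. The Catalan number equal to 58786 is C_11.
So m − 2 = 11, giving m = 13 sides.

13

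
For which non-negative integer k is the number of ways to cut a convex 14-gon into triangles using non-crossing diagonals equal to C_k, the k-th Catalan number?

12

Triangulations of a convex m-gon are counted by C_{m−2}; with m = 14 this is C_12.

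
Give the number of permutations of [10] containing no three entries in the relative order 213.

16796

Permutations of [n] avoiding any single length-3 pattern are counted by C_n; here n = 10.
C_10 = 16796.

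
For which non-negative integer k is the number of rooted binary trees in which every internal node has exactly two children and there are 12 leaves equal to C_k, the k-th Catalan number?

11

A full binary tree with L leaves has L−1 internal nodes and is counted by C_{L−1}; L = 12 gives C_11.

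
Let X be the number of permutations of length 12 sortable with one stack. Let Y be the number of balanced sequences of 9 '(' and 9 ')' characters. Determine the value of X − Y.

203150

By Knuth's characterisation, the stack-sortable permutations of length 12 are the 231-avoiders, numbering C_12. So X = C_12 = 208012.
With 9 pairs the number of balanced bracket strings is the Catalan number C_9. So Y = C_9 = 4862.
X − Y = 208012 − 4862 = 203150.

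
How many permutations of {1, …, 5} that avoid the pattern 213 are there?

For any fixed pattern of length 3, the pattern-avoiding permutations of [5] number C_5.
C_5 = 42.

42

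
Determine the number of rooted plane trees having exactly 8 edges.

1430

A rooted plane tree with 8 edges has 9 nodes, and the count is C_8.
C_8 = C(16,8)/9 = 12870/9 = 1430.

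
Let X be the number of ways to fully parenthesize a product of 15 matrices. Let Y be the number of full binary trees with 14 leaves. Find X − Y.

1931540

Bracketing 15 factors into binary products is counted by C_{15−1} = C_14. So X = C_14 = 2674440.
Full binary trees with 14 leaves have 14−1 = 13 internal nodes, so there are C_13 of them. So Y = C_13 = 742900.
X − Y = 2674440 − 742900 = 1931540.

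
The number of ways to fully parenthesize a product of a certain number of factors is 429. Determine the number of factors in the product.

Parenthesizations of m factors are counted by C_{m−1}. Since C_7 = 429, the index is 7.
So the index is 7, and the number of factors is 7 + 1 = 8.

8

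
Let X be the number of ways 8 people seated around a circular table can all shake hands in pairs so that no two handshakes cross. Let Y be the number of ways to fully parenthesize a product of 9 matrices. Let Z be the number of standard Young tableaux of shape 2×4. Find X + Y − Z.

1430

With 8 = 2·4 people, non-crossing handshake pairings are non-crossing perfect matchings on a circle, counted by C_4. So X = C_4 = 14.
Parenthesizations of m factors correspond to full binary trees with m leaves, counted by C_{m−1}; m = 9 gives C_8. So Y = C_8 = 1430.
By the hook-length formula (or a Dyck-path bijection), SYT of shape 2×4 number C_4. So Z = C_4 = 14.
X + Y − Z = 14 + 1430 − 14 = 1430.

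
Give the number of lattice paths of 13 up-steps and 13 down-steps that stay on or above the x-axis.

Paths of 13 up- and 13 down-steps that never dip below the axis are Dyck paths; their count is C_13.
C_13 = 742900.

742900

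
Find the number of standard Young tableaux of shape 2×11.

Standard Young tableaux of shape 2×n are counted by C_n; here n = 11.
C_11 = C_10 · 2(2·10+1)/(10+2) = 16796 · 42/12 = 58786.

58786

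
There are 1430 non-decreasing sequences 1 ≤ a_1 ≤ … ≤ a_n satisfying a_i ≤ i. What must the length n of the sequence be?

Such sub-staircase sequences of length n are counted by C_n, and C_8 = 1430.

8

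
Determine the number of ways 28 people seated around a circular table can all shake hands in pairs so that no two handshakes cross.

2674440

Non-crossing handshake pairings of 2n people are counted by C_n; 28 people gives n = 14.
C_14 = C_13 · 2(2·13+1)/(13+2) = 742900 · 54/15 = 2674440.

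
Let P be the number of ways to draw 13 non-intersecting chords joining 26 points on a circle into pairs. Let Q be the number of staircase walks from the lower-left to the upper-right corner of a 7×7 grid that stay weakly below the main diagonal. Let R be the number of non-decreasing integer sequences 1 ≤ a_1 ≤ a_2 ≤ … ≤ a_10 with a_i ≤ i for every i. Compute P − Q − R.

725675

Pairing 26 circle points by 13 non-crossing chords gives C_13 matchings. So P = C_13 = 742900.
Monotone paths in an n×n grid that stay weakly below the diagonal are counted by C_n; here n = 7. So Q = C_7 = 429.
Weakly increasing sequences with a_i ≤ i biject with Dyck paths of semilength 10, so there are C_10. So R = C_10 = 16796.
P − Q − R = 742900 − 429 − 16796 = 725675.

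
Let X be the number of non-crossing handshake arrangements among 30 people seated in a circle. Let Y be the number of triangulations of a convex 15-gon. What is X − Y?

8951945

With 30 = 2·15 people, non-crossing handshake pairings are non-crossing perfect matchings on a circle, counted by C_15. So X = C_15 = 9694845.
The number of triangulations of a 15-gon is the Catalan number C_13 (index = sides − 2). So Y = C_13 = 742900.
X − Y = 9694845 − 742900 = 8951945.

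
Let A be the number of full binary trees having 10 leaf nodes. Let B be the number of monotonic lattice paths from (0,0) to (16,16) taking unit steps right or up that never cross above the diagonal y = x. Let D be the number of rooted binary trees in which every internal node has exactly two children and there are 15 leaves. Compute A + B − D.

32688092

A full binary tree with L leaves has L−1 internal nodes and is counted by C_{L−1}; L = 10 gives C_9. So A = C_9 = 4862.
Monotone paths in an n×n grid that stay weakly below the diagonal are counted by C_n; here n = 16. So B = C_16 = 35357670.
A full binary tree with L leaves has L−1 internal nodes and is counted by C_{L−1}; L = 15 gives C_14. So D = C_14 = 2674440.
A + B − D = 4862 + 35357670 − 2674440 = 32688092.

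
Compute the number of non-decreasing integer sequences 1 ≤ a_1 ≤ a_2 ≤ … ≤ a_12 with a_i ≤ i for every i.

208012

Weakly increasing sequences with a_i ≤ i biject with Dyck paths of semilength 12, so there are C_12.
C_12 = C(24,12)/13 = 2704156/13 = 208012.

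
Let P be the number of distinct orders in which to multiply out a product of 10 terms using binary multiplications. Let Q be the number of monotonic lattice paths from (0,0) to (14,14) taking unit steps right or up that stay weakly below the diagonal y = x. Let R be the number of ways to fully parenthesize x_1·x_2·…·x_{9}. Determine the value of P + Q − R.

Ways to associate a product of 10 factors correspond to binary trees on 10 leaves, so the count is C_9. So P = C_9 = 4862.
Sub-diagonal monotone paths from (0,0) to (14,14) biject with Dyck paths of semilength 14, giving C_14. So Q = C_14 = 2674440.
Parenthesizations of m factors correspond to full binary trees with m leaves, counted by C_{m−1}; m = 9 gives C_8. So R = C_8 = 1430.
P + Q − R = 4862 + 2674440 − 1430 = 2677872.

2677872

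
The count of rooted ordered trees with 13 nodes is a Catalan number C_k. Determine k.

12

A rooted plane tree on 13 nodes has 12 edges, and such trees are counted by C_12.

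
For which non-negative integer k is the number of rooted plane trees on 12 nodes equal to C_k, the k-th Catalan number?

11

Rooted ordered (plane) trees on m nodes have m−1 edges and are counted by C_{m−1}; m = 12 gives C_11.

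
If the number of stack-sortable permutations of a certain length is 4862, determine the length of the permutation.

Stack-sortable permutations of [n] are counted by C_n, and C_9 = 4862.

9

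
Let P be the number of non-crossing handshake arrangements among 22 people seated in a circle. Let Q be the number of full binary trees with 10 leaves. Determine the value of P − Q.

With 22 = 2·11 people, non-crossing handshake pairings are non-crossing perfect matchings on a circle, counted by C_11. So P = C_11 = 58786.
A full binary tree with L leaves has L−1 internal nodes and is counted by C_{L−1}; L = 10 gives C_9. So Q = C_9 = 4862.
P − Q = 58786 − 4862 = 53924.

53924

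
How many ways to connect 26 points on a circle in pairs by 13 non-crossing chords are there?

742900

Non-crossing perfect matchings of 2n points on a circle are counted by C_n; with 26 points, n = 13.
C_13 = C(26,13)/14 = 10400600/14 = 742900.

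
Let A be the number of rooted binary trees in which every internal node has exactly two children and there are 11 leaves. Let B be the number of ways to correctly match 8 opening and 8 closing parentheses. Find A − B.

15366

Full binary trees with 11 leaves have 11−1 = 10 internal nodes, so there are C_10 of them. So A = C_10 = 16796.
A balanced arrangement of 8 bracket pairs is a Dyck word of semilength 8, so the count is C_8. So B = C_8 = 1430.
A − B = 16796 − 1430 = 15366.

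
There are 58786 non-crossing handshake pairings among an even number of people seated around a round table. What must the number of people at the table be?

22

Non-crossing handshake pairings of 2n people are counted by C_n, and C_11 = 58786.
So n = 11, and there are 2n = 22 people.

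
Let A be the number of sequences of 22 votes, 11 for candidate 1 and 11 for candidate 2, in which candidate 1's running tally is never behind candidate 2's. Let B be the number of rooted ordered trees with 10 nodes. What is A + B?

63648

Ballot sequences with n votes each where one side never trails are Dyck words, counted by C_n; here n = 11. So A = C_11 = 58786.
A rooted plane tree on 10 nodes has 9 edges, and such trees are counted by C_9. So B = C_9 = 4862.
A + B = 58786 + 4862 = 63648.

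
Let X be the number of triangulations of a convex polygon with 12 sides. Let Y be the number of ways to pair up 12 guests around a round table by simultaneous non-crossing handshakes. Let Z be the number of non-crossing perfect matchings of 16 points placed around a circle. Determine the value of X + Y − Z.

15498

The number of triangulations of a 12-gon is the Catalan number C_10 (index = sides − 2). So X = C_10 = 16796.
With 12 = 2·6 people, non-crossing handshake pairings are non-crossing perfect matchings on a circle, counted by C_6. So Y = C_6 = 132.
Non-crossing perfect matchings of 2n points on a circle are counted by C_n; with 16 points, n = 8. So Z = C_8 = 1430.
X + Y − Z = 16796 + 132 − 1430 = 15498.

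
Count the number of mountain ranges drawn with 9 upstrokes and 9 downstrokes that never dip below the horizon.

4862

Paths of 9 up- and 9 down-steps that never dip below the axis are Dyck paths; their count is C_9.
C_9 = C(18,9)/10 = 48620/10 = 4862.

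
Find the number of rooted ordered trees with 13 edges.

742900

A rooted plane tree with 13 edges has 14 nodes, and the count is C_13.
C_13 = C_12 · 2(2·12+1)/(12+2) = 208012 · 50/14 = 742900.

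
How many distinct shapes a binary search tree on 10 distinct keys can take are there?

16796

Binary trees (left/right distinguished) on n nodes are counted by C_n; here n = 10.
C_10 = C(20,10)/11 = 184756/11 = 16796.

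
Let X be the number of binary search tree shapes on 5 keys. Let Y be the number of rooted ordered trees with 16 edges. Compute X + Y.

There are C_n binary search tree shapes on n keys; with n = 5 that is C_5. So X = C_5 = 42.
Rooted ordered trees with n edges are counted by C_n; here n = 16. So Y = C_16 = 35357670.
X + Y = 42 + 35357670 = 35357712.

35357712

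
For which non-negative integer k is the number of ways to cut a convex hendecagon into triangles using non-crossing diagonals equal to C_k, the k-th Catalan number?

A convex 11-gon is triangulated into 9 triangles, and the number of such triangulations is the Catalan number C_{11−2} = C_9.

9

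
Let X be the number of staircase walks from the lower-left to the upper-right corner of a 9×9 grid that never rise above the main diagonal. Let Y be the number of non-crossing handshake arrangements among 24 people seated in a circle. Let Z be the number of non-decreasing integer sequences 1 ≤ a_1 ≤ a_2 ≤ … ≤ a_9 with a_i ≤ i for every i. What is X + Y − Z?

208012

Monotone paths in an n×n grid that stay weakly below the diagonal are counted by C_n; here n = 9. So X = C_9 = 4862.
With 24 = 2·12 people, non-crossing handshake pairings are non-crossing perfect matchings on a circle, counted by C_12. So Y = C_12 = 208012.
Weakly increasing sequences with a_i ≤ i biject with Dyck paths of semilength 9, so there are C_9. So Z = C_9 = 4862.
X + Y − Z = 4862 + 208012 − 4862 = 208012.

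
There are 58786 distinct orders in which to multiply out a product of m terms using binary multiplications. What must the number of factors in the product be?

12

Parenthesizations of m factors are counted by C_{m−1}. The Catalan number equal to 58786 is C_11.
So the index is 11, and the number of factors is 11 + 1 = 12.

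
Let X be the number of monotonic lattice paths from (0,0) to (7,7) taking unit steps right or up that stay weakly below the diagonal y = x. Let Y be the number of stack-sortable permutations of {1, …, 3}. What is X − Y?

424

Monotone paths in an n×n grid that stay weakly below the diagonal are counted by C_n; here n = 7. So X = C_7 = 429.
By Knuth's characterisation, the stack-sortable permutations of length 3 are the 231-avoiders, numbering C_3. So Y = C_3 = 5.
X − Y = 429 − 5 = 424.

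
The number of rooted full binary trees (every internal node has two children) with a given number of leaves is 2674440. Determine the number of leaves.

15

Full binary trees with L leaves are counted by C_{L−1}. The Catalan number equal to 2674440 is C_14.
So the index is 14, and the number of leaves is 14 + 1 = 15.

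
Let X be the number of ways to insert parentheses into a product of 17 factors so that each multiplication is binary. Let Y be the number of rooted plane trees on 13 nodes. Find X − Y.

Ways to associate a product of 17 factors correspond to binary trees on 17 leaves, so the count is C_16. So X = C_16 = 35357670.
A rooted plane tree on 13 nodes has 12 edges, and such trees are counted by C_12. So Y = C_12 = 208012.
X − Y = 35357670 − 208012 = 35149658.

35149658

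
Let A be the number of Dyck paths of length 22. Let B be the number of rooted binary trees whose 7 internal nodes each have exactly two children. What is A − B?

58357

Paths of 11 up- and 11 down-steps that never dip below the axis are Dyck paths; their count is C_11. So A = C_11 = 58786.
Full binary trees with n internal nodes are counted by C_n; here n = 7. So B = C_7 = 429.
A − B = 58786 − 429 = 58357.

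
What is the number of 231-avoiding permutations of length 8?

Permutations of [n] avoiding any single length-3 pattern are counted by C_n; here n = 8.
C_8 = C(16,8)/9 = 12870/9 = 1430.

1430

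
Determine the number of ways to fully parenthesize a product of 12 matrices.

Parenthesizations of m factors correspond to full binary trees with m leaves, counted by C_{m−1}; m = 12 gives C_11.
C_11 = C_10 · 2(2·10+1)/(10+2) = 16796 · 42/12 = 58786.

58786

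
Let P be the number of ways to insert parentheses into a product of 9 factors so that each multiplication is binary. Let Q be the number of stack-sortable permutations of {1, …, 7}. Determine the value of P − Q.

Parenthesizations of m factors correspond to full binary trees with m leaves, counted by C_{m−1}; m = 9 gives C_8. So P = C_8 = 1430.
By Knuth's characterisation, the stack-sortable permutations of length 7 are the 231-avoiders, numbering C_7. So Q = C_7 = 429.
P − Q = 1430 − 429 = 1001.

1001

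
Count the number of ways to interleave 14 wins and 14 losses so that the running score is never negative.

Ballot sequences with n votes each where one side never trails are Dyck words, counted by C_n; here n = 14.
C_14 = C_13 · 2(2·13+1)/(13+2) = 742900 · 54/15 = 2674440.

2674440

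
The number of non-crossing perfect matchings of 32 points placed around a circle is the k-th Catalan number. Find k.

16

Non-crossing perfect matchings of 2n points on a circle are counted by C_n; with 32 points, n = 16.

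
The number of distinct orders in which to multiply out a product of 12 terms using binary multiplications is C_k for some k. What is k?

Parenthesizations of m factors correspond to full binary trees with m leaves, counted by C_{m−1}; m = 12 gives C_11.

11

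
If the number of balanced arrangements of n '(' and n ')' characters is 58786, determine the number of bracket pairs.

Balanced strings of n bracket-pairs are counted by C_n. Since C_11 = 58786, the index is 11.

11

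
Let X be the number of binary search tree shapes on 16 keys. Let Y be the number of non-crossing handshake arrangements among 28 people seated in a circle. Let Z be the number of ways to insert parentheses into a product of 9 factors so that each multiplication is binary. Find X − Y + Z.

There are C_n binary search tree shapes on n keys; with n = 16 that is C_16. So X = C_16 = 35357670.
Non-crossing handshake pairings of 2n people are counted by C_n; 28 people gives n = 14. So Y = C_14 = 2674440.
Parenthesizations of m factors correspond to full binary trees with m leaves, counted by C_{m−1}; m = 9 gives C_8. So Z = C_8 = 1430.
X − Y + Z = 35357670 − 2674440 + 1430 = 32684660.

32684660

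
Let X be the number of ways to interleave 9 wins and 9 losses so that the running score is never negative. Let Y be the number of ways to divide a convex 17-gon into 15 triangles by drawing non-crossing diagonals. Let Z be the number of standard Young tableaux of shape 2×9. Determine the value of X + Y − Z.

Ballot sequences with n votes each where one side never trails are Dyck words, counted by C_n; here n = 9. So X = C_9 = 4862.
Triangulations of a convex m-gon are counted by C_{m−2}; with m = 17 this is C_15. So Y = C_15 = 9694845.
Standard Young tableaux of shape 2×n are counted by C_n; here n = 9. So Z = C_9 = 4862.
X + Y − Z = 4862 + 9694845 − 4862 = 9694845.

9694845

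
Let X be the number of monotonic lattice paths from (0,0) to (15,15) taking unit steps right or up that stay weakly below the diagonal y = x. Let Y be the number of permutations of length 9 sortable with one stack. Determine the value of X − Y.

9689983

Monotone paths in an n×n grid that stay weakly below the diagonal are counted by C_n; here n = 15. So X = C_15 = 9694845.
Stack-sortable permutations are exactly the 231-avoiding ones, counted by C_n; here n = 9. So Y = C_9 = 4862.
X − Y = 9694845 − 4862 = 9689983.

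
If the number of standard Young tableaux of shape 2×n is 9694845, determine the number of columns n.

15

Standard Young tableaux of shape 2×n are counted by C_n. The Catalan number equal to 9694845 is C_15.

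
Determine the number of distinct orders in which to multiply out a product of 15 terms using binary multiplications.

2674440

Bracketing 15 factors into binary products is counted by C_{15−1} = C_14.
C_14 = 2674440.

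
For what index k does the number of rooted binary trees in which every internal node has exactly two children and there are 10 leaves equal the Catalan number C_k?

9

Full binary trees with 10 leaves have 10−1 = 9 internal nodes, so there are C_9 of them.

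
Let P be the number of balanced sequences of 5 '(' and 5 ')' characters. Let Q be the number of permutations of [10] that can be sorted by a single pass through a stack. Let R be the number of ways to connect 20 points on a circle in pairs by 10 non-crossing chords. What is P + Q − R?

A balanced arrangement of 5 bracket pairs is a Dyck word of semilength 5, so the count is C_5. So P = C_5 = 42.
By Knuth's characterisation, the stack-sortable permutations of length 10 are the 231-avoiders, numbering C_10. So Q = C_10 = 16796.
Pairing 20 circle points by 10 non-crossing chords gives C_10 matchings. So R = C_10 = 16796.
P + Q − R = 42 + 16796 − 16796 = 42.

42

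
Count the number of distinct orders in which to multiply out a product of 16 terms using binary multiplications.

9694845

Ways to associate a product of 16 factors correspond to binary trees on 16 leaves, so the count is C_15.
C_15 = C(30,15)/16 = 155117520/16 = 9694845.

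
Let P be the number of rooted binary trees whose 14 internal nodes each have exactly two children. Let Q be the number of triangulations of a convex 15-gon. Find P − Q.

Full binary trees with n internal nodes are counted by C_n; here n = 14. So P = C_14 = 2674440.
The number of triangulations of a 15-gon is the Catalan number C_13 (index = sides − 2). So Q = C_13 = 742900.
P − Q = 2674440 − 742900 = 1931540.

1931540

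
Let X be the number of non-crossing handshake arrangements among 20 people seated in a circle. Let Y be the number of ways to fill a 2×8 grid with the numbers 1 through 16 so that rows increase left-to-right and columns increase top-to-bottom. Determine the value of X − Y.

With 20 = 2·10 people, non-crossing handshake pairings are non-crossing perfect matchings on a circle, counted by C_10. So X = C_10 = 16796.
By the hook-length formula (or a Dyck-path bijection), SYT of shape 2×8 number C_8. So Y = C_8 = 1430.
X − Y = 16796 − 1430 = 15366.

15366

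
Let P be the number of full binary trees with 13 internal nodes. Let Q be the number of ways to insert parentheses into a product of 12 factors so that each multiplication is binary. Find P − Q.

Full binary trees with n internal nodes are counted by C_n; here n = 13. So P = C_13 = 742900.
Ways to associate a product of 12 factors correspond to binary trees on 12 leaves, so the count is C_11. So Q = C_11 = 58786.
P − Q = 742900 − 58786 = 684114.

684114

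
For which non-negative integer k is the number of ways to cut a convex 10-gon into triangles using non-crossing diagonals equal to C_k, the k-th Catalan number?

The number of triangulations of a 10-gon is the Catalan number C_8 (index = sides − 2).

8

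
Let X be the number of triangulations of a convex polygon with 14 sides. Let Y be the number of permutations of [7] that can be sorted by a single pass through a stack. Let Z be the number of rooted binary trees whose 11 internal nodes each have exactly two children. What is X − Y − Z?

148797

A convex 14-gon is triangulated into 12 triangles, and the number of such triangulations is the Catalan number C_{14−2} = C_12. So X = C_12 = 208012.
Stack-sortable permutations are exactly the 231-avoiding ones, counted by C_n; here n = 7. So Y = C_7 = 429.
Full binary trees with n internal nodes are counted by C_n; here n = 11. So Z = C_11 = 58786.
X − Y − Z = 208012 − 429 − 58786 = 148797.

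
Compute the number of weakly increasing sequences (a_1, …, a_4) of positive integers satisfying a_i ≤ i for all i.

14

Such sub-staircase sequences of length n are counted by C_n; here n = 4.
C_4 = C(8,4)/5 = 70/5 = 14.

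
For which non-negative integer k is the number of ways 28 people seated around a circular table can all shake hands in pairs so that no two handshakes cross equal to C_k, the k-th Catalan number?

Non-crossing handshake pairings of 2n people are counted by C_n; 28 people gives n = 14.

14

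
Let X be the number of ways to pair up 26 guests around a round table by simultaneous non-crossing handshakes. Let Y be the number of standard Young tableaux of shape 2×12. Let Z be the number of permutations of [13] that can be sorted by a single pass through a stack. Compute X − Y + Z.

1277788

Non-crossing handshake pairings of 2n people are counted by C_n; 26 people gives n = 13. So X = C_13 = 742900.
Standard Young tableaux of shape 2×n are counted by C_n; here n = 12. So Y = C_12 = 208012.
Stack-sortable permutations are exactly the 231-avoiding ones, counted by C_n; here n = 13. So Z = C_13 = 742900.
X − Y + Z = 742900 − 208012 + 742900 = 1277788.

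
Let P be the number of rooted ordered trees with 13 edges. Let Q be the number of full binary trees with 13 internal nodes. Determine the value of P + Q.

A rooted plane tree with 13 edges has 14 nodes, and the count is C_13. So P = C_13 = 742900.
The number of full binary trees on 13 internal nodes is the Catalan number C_13. So Q = C_13 = 742900.
P + Q = 742900 + 742900 = 1485800.

1485800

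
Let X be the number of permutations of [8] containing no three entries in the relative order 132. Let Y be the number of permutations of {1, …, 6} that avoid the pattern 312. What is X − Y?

1298

For any fixed pattern of length 3, the pattern-avoiding permutations of [8] number C_8. So X = C_8 = 1430.
Permutations of [n] avoiding any single length-3 pattern are counted by C_n; here n = 6. So Y = C_6 = 132.
X − Y = 1430 − 132 = 1298.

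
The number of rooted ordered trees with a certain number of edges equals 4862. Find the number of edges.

9

Rooted ordered trees with n edges are counted by C_n, and C_9 = 4862.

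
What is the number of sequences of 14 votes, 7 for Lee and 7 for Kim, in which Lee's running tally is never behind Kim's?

Reading a vote for the leader as '(' and for the other as ')' turns such a sequence into a balanced string of 7 pairs, so the count is C_7.
C_7 = C(14,7)/8 = 3432/8 = 429.

429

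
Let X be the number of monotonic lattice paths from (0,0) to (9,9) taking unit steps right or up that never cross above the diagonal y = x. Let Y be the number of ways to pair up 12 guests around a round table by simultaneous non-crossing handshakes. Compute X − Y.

Sub-diagonal monotone paths from (0,0) to (9,9) biject with Dyck paths of semilength 9, giving C_9. So X = C_9 = 4862.
Non-crossing handshake pairings of 2n people are counted by C_n; 12 people gives n = 6. So Y = C_6 = 132.
X − Y = 4862 − 132 = 4730.

4730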